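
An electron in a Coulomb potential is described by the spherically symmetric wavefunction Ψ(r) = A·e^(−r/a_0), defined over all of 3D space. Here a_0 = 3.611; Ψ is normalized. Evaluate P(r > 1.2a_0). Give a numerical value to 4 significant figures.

P = ∫ |Ψ|² 4πr² dr over r > 1.2a_0.
The full normalization integral is A²·[π·a_0^3] = 1, fixing A².
Let u = r/a_0; then A², 4π and the length scale all cancel, so P = ∫_{1.2}^{∞} u^2·e^(-2·u) du ÷ ∫_{0}^{∞} u^2·e^(-2·u) du.
With ∫ u^2·e^(-2·u) du = -(2·u^2 + 2·u + 1)·e^(-2·u)/4 + C, the region integral is 157·e^(-12/5)/100 and the full one is 1/4.
Taking the ratio yields P = 0.56971.

P ≈ 0.5697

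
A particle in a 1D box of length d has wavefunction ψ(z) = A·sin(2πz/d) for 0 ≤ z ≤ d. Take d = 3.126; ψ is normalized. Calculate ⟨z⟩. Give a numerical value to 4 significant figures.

⟨z⟩ = ∫ z |ψ|² dz over the full domain.
The ratio of the moment integral to the normalization integral gives ⟨z⟩ = d/2.
Putting d = 3.126 gives 1.5630.

⟨z⟩ ≈ 1.563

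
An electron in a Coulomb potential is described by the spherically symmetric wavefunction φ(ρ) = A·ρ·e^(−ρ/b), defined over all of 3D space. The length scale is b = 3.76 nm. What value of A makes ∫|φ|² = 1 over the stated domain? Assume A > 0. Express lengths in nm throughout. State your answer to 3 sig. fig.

A ≈ 0.0119 nm^(-5/2)

Normalization requires ∫|φ|² 4πρ² dρ = 1, integrated from 0 to ∞.
With φ = A·ρ·e^(−ρ/b), the integral evaluates to A²·[3·π·b^5].
So A² = (3·π·b^5)^(−1).
With b = 3.76: A² = 0.0001412 and A = 0.01188.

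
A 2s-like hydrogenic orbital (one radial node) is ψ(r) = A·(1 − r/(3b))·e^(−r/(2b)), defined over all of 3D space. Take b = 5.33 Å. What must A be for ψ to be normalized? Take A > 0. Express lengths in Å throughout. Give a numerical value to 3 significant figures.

A ≈ 0.0281 Å^(-3/2)

Require ∫ |ψ|² 4πr² dr = 1 over the whole domain.
In 3D with spherical symmetry the volume element is 4πr² dr.
Using ∫₀^∞ rⁿ e^(−αr) dr = n!/αⁿ⁺¹, carrying out the integral gives A² · 8·π·b^3/3.
With b = 5.33: A² = 0.0007883 and A = 0.02808.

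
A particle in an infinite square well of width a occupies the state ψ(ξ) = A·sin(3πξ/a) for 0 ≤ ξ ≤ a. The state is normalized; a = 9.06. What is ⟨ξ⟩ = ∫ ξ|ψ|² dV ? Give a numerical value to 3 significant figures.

⟨ξ⟩ ≈ 4.53

The expectation value is the |ψ|²-weighted average of ξ: ∫ ξ|ψ|² dξ.
Evaluating both integrals, ⟨ξ⟩ = a/2.
Putting a = 9.06 gives 4.530.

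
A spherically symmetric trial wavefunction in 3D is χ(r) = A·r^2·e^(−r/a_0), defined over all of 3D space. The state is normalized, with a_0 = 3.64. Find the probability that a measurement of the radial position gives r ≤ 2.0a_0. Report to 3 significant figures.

With dV = 4πr²dr, the probability is ∫|χ|² dV over r ≤ 2.0a_0.
Normalization gives A² = 1/(45·π·a_0^7/2).
Let u = r/a_0; then A², 4π and the length scale all cancel, so P = ∫_{0}^{2.0} u^6·e^(-2·u) du ÷ ∫_{0}^{∞} u^6·e^(-2·u) du.
With ∫ u^6·e^(-2·u) du = -(4·u^6 + 12·u^5 + 30·u^4 + 60·u^3 + 90·u^2 + 90·u + 45)·e^(-2·u)/8 + C, the region integral is 45/8 - 2185·e^(-4)/8 and the full one is 45/8.
Taking the ratio yields P = 0.1107.

P ≈ 0.111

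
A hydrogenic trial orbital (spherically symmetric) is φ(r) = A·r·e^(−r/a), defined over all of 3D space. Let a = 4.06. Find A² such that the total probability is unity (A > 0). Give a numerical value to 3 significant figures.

Normalization requires ∫|φ|² 4πr² dr = 1, integrated from 0 to ∞.
Recall ∫₀^∞ r^m e^(−r/β) dr = m!·β^(m+1), ∫|φ|² 4πr² dr = A²·(3·π·a^5).
Plugging in a = 4.06 yields A = 0.009807.

A^2 ≈ 0.0000962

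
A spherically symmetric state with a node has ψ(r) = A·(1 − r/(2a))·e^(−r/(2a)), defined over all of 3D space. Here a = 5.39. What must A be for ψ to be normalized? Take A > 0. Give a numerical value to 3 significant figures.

A ≈ 0.0159

The normalization condition is ∫|ψ|² 4πr² dr = 1 from 0 to ∞.
The integral (without the A² prefactor) comes out to 8·π·a^3.
With a = 5.39: A² = 0.0002541 and A = 0.01594.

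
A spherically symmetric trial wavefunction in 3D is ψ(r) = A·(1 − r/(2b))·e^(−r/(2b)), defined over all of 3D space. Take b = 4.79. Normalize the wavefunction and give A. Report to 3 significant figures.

Normalization requires ∫|ψ|² 4πr² dr = 1, integrated from 0 to ∞.
In 3D with spherical symmetry the volume element is 4πr² dr.
∫|ψ|² 4πr² dr = A²·(8·π·b^3).
Setting this equal to 1 gives A² = 1/(8·π·b^3).
Plugging in b = 4.79 yields A = 0.01903.

A ≈ 0.0190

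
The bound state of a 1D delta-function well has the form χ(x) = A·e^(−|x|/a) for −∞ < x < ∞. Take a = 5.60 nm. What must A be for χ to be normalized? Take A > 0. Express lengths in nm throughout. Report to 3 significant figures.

The normalization condition is ∫|χ|² dx = 1 from −∞ to ∞.
Carrying out the integral gives A² · a.
Hence A² = 1/[a].
Plugging in a = 5.60 yields A = 0.4226.

A ≈ 0.423 nm^(-1/2)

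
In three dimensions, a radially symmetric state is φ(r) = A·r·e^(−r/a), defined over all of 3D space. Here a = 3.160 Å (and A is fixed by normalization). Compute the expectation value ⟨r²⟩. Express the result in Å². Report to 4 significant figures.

By definition ⟨r²⟩ = ∫ r^2 |φ(r)|² 4πr² dr.
Evaluating both integrals, ⟨r²⟩ = 15·a^2/2.
With a = 3.160, ⟨r^2⟩ = 74.892.

⟨r^2⟩ ≈ 74.89 Å^2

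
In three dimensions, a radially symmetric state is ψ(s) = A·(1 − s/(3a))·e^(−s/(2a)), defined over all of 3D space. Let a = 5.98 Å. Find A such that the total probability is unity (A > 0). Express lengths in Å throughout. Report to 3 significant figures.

A ≈ 0.0236 Å^(-3/2)

Normalization requires ∫|ψ|² 4πs² ds = 1, integrated from 0 to ∞.
(Spherical symmetry: dV = 4πs² ds.)
Recall ∫₀^∞ s^m e^(−s/β) ds = m!·β^(m+1), the integral (without the A² prefactor) comes out to 8·π·a^3/3.
Hence A² = 1/[8·π·a^3/3].
Plugging in a = 5.98 yields A = 0.02363.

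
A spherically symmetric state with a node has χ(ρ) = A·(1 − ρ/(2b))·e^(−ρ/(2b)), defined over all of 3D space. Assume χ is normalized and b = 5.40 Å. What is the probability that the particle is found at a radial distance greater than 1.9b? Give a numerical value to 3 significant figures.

P ≈ 0.947

With dV = 4πρ²dρ, the probability is ∫|χ|² dV over ρ > 1.9b.
Normalization gives A² = 1/(8·π·b^3).
Substituting u = ρ/b, A², 4π and the length scale all cancel in the ratio: P = ∫_{1.9}^{∞} u^2·(1 - u/2)^2·e^(-u) du / ∫_{0}^{∞} u^2·(1 - u/2)^2·e^(-u) du.
An antiderivative of u^2·(1 - u/2)^2·e^(-u) is -(u^4/4 + u^2 + 2·u + 2)·e^(-u); evaluating from 1.9 to ∞ gives ≈ 1.8947, while the full integral is 2.
The region integral divided by the full integral gives P = 0.9474.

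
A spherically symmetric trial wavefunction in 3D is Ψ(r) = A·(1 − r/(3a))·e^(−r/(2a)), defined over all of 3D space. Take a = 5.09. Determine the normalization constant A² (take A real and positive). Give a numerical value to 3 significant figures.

Require ∫ |Ψ|² 4πr² dr = 1 over the whole domain.
(Spherical symmetry: dV = 4πr² dr.)
Carrying out the integral gives A² · 8·π·a^3/3.
So A² = (8·π·a^3/3)^(−1).
Substituting a = 5.09 gives A² = 0.0009052, so A = 0.03009.

A^2 ≈ 0.000905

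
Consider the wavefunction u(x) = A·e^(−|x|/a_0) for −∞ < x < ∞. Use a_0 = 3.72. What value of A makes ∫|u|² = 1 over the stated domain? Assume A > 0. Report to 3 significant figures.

We need A² ∫|f|² dx = 1, taking the integral from −∞ to ∞.
With ∫₀^∞ x^0 e^(−αx) dx = 0!/α^1, carrying out the integral gives A² · a_0.
Substituting a_0 = 3.72 gives A² = 0.2688, so A = 0.5185.

A ≈ 0.518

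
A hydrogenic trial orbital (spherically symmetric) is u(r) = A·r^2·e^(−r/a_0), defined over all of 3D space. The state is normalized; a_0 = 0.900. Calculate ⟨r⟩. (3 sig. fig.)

⟨r⟩ ≈ 3.15

By definition ⟨r⟩ = ∫ r |u(r)|² 4πr² dr.
Using ∫₀^∞ rⁿ e^(−αr) dr = n!/αⁿ⁺¹, the ratio of the moment integral to the normalization integral gives ⟨r⟩ = 7·a_0/2.
Putting a_0 = 0.900 gives 3.150.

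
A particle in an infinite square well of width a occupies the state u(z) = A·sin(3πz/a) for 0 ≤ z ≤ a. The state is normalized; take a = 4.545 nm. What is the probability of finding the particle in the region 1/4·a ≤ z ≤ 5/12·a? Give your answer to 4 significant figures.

P ≈ 0.06056

P = ∫_{1/4·a}^{5/12·a} |u(z)|² dz.
The normalization integral ∫|u|²dz over the whole domain equals a/2·A², and A² cancels in the ratio.
In terms of t = z/a (A² and the length scale cancel between numerator and denominator), P = [∫_{1/4}^{5/12} sin(3·π·t)^2 dt] / [∫_{0}^{1} sin(3·π·t)^2 dt].
An antiderivative of sin(3·π·t)^2 is t/2 - sin(6·π·t)/(12·π); evaluating from 1/4 to 5/12 gives 1/12 - 1/(6·π), while the full integral is 1/2.
This works out to P = (-2 + π)/(6·π).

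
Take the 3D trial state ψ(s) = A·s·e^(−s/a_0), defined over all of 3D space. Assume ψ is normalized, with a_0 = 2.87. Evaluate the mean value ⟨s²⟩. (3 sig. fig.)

⟨s^2⟩ ≈ 61.8

By definition ⟨s²⟩ = ∫ s^2 |ψ(s)|² 4πs² ds.
Since the A² factors cancel between numerator and denominator, ⟨s²⟩ = 15·a_0^2/2.
Putting a_0 = 2.87 gives 61.78.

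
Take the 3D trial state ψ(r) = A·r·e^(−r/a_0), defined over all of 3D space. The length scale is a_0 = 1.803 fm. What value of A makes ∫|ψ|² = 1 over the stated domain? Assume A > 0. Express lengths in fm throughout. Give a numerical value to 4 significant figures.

Normalization requires ∫|ψ|² 4πr² dr = 1, integrated from 0 to ∞.
The angular integral contributes 4π, leaving ∫₀^∞ r²|ψ|² dr.
Using ∫₀^∞ rⁿ e^(−αr) dr = n!/αⁿ⁺¹, ∫|ψ|² 4πr² dr = A²·(3·π·a_0^5).
Setting this equal to 1 gives A² = 1/(3·π·a_0^5).
Substituting a_0 = 1.803 gives A² = 0.0055687, so A = 0.074623.

A ≈ 0.07462 fm^(-5/2)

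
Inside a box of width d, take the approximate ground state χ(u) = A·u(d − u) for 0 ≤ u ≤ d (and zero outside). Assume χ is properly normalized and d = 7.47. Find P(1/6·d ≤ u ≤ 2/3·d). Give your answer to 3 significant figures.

P ≈ 0.755

|χ|² is the probability density, so P = ∫_{1/6·d}^{2/3·d} |χ|² du.
The normalization integral ∫|χ|²du over the whole domain equals d^5/30·A², and A² cancels in the ratio.
In terms of t = u/d (A² and the length scale cancel between numerator and denominator), P = [∫_{1/6}^{2/3} t^2·(1 - t)^2 dt] / [∫_{0}^{1} t^2·(1 - t)^2 dt].
An antiderivative of t^2·(1 - t)^2 is t^3·(6·t^2 - 15·t + 10)/30; evaluating from 1/6 to 2/3 gives 163/6480, while the full integral is 1/30.
This works out to P = 163/216.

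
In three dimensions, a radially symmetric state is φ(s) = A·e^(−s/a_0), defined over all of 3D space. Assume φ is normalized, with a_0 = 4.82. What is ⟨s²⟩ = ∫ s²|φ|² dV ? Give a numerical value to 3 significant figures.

⟨s²⟩ = ∫ s^2 |φ|² 4πs² ds over the full domain.
Using ∫₀^∞ sⁿ e^(−αs) ds = n!/αⁿ⁺¹, since the A² factors cancel between numerator and denominator, ⟨s²⟩ = 3·a_0^2.
With a_0 = 4.82, ⟨s^2⟩ = 69.70.

⟨s^2⟩ ≈ 69.7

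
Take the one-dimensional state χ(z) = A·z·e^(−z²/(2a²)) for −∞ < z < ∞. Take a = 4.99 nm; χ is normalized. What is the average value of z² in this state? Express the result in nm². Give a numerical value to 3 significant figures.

⟨z²⟩ = ∫ z^2 |χ|² dz over the full domain.
Using the Gaussian integral ∫_{−∞}^{∞} e^(−αz²) dz = √(π/α), since the A² factors cancel between numerator and denominator, ⟨z²⟩ = 3·a^2/2.
With a = 4.99, ⟨z^2⟩ = 37.35.

⟨z^2⟩ ≈ 37.4 nm^2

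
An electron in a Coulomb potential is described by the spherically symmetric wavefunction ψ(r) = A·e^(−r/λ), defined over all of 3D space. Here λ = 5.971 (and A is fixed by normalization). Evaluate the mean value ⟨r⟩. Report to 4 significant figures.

⟨r⟩ ≈ 8.957

⟨r⟩ = ∫ r |ψ|² 4πr² dr over the full domain.
Recall ∫₀^∞ r^m e^(−r/β) dr = m!·β^(m+1), since the A² factors cancel between numerator and denominator, ⟨r⟩ = 3·λ/2.
Putting λ = 5.971 gives 8.9565.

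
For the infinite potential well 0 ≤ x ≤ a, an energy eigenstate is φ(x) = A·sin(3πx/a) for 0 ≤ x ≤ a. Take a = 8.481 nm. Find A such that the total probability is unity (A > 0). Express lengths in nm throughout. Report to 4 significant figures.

Normalization requires ∫|φ|² dx = 1, integrated from 0 to a.
With ∫₀^a sin²(nπx/a) dx = a/2, the integral (without the A² prefactor) comes out to a/2.
Setting this equal to 1 gives A² = 1/(a/2).
Substituting a = 8.481 gives A² = 0.23582, so A = 0.48561.

A ≈ 0.4856 nm^(-1/2)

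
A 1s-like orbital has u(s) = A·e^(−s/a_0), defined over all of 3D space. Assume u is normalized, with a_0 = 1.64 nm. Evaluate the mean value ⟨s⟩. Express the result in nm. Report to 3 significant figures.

⟨s⟩ ≈ 2.46 nm

The expectation value is the |u|²-weighted average of s: ∫ s|u|² 4πs² ds.
The ratio of the moment integral to the normalization integral gives ⟨s⟩ = 3·a_0/2.
Putting a_0 = 1.64 gives 2.460.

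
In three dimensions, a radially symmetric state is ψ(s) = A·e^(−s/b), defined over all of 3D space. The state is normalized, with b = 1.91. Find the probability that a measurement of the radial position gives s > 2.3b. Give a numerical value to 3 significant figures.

P ≈ 0.163

With dV = 4πs²ds, the probability is ∫|ψ|² dV over s > 2.3b.
Normalization gives A² = 1/(π·b^3).
Let u = s/b; then A², 4π and the length scale all cancel, so P = ∫_{2.3}^{∞} u^2·e^(-2·u) du ÷ ∫_{0}^{∞} u^2·e^(-2·u) du.
An antiderivative of u^2·e^(-2·u) is -(2·u^2 + 2·u + 1)·e^(-2·u)/4; evaluating from 2.3 to ∞ gives 809·e^(-23/5)/200, while the full integral is 1/4.
This evaluates to P = 0.1626.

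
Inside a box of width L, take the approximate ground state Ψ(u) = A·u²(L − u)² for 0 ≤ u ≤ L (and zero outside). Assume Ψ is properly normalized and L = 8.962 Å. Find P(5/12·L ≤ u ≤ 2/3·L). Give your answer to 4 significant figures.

P ≈ 0.5528

|Ψ|² is the probability density, so P = ∫_{5/12·L}^{2/3·L} |Ψ|² du.
The normalization integral ∫|Ψ|²du over the whole domain equals L^9/630·A², and A² cancels in the ratio.
Substituting t = u/L, A² and the length scale cancel in the ratio: P = ∫_{5/12}^{2/3} t^4·(1 - t)^4 dt / ∫_{0}^{1} t^4·(1 - t)^4 dt.
With ∫ t^4·(1 - t)^4 dt = t^5·(70·t^4 - 315·t^3 + 540·t^2 - 420·t + 126)/630 + C, the region integral is ≈ 0.000877499 and the full one is 1/630.
The result is P = 0.55282.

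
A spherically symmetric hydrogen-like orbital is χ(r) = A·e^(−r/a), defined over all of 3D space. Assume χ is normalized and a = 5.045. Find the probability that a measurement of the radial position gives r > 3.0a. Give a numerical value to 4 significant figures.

Integrate the radial probability density 4πr²|χ|² over r > 3.0a.
A² is fixed by ∫₀^∞ 4πr²|χ|² dr = 1, i.e. A² = (π·a^3)^(−1).
Let u = r/a; then A², 4π and the length scale all cancel, so P = ∫_{3.0}^{∞} u^2·e^(-2·u) du ÷ ∫_{0}^{∞} u^2·e^(-2·u) du.
Using ∫ u^2·e^(-2·u) du = -(2·u^2 + 2·u + 1)·e^(-2·u)/4, the numerator is 25·e^(-6)/4 and the denominator is 1/4.
This evaluates to P = 0.061969.

P ≈ 0.06197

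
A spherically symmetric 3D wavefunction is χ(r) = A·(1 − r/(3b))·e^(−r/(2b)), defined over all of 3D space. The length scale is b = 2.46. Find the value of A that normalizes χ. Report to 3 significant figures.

Require ∫ |χ|² 4πr² dr = 1 over the whole domain.
Recall ∫₀^∞ r^m e^(−r/β) dr = m!·β^(m+1), the integral (without the A² prefactor) comes out to 8·π·b^3/3.
Setting this equal to 1 gives A² = 1/(8·π·b^3/3).
Substituting b = 2.46 gives A² = 0.008018, so A = 0.08954.

A ≈ 0.0895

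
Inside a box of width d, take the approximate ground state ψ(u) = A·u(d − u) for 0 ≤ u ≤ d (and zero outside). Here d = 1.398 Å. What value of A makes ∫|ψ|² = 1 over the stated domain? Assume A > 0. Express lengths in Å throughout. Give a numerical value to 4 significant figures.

A ≈ 2.370 Å^(-5/2)

Normalization requires ∫|ψ|² du = 1, integrated from 0 to d.
With ψ = A·u(d − u), the integral evaluates to A²·[d^5/30].
Setting this equal to 1 gives A² = 1/(d^5/30).
Substituting d = 1.398 gives A² = 5.6180, so A = 2.3702.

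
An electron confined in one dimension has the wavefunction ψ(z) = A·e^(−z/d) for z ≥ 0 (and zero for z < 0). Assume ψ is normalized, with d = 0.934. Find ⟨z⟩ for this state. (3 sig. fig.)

⟨z⟩ = ∫ z |ψ|² dz over the full domain.
Using ∫₀^∞ zⁿ e^(−αz) dz = n!/αⁿ⁺¹, evaluating both integrals, ⟨z⟩ = d/2.
With d = 0.934, ⟨z⟩ = 0.4670.

⟨z⟩ ≈ 0.467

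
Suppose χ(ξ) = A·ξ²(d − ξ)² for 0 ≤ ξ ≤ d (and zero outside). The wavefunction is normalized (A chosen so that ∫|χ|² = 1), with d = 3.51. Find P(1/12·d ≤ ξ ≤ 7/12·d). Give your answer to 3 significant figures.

P ≈ 0.697

The probability is P = ∫ |χ|² dξ over [1/12·d, 7/12·d].
The normalization integral ∫|χ|²dξ over the whole domain equals d^9/630·A², and A² cancels in the ratio.
In terms of u = ξ/d (A² and the length scale cancel between numerator and denominator), P = [∫_{1/12}^{7/12} u^4·(1 - u)^4 du] / [∫_{0}^{1} u^4·(1 - u)^4 du].
Using ∫ u^4·(1 - u)^4 du = u^5·(70·u^4 - 315·u^3 + 540·u^2 - 420·u + 126)/630, the numerator is ≈ 0.0011068 and the denominator is 1/630.
Evaluating gives P = 0.6973.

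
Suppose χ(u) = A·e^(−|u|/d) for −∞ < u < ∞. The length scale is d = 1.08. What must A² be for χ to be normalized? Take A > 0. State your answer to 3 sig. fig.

A^2 ≈ 0.926

Normalization requires ∫|χ|² du = 1, integrated from −∞ to ∞.
With ∫₀^∞ u^0 e^(−αu) du = 0!/α^1, ∫|χ|² du = A²·(d).
So A² = (d)^(−1).
With d = 1.08: A² = 0.9259 and A = 0.9623.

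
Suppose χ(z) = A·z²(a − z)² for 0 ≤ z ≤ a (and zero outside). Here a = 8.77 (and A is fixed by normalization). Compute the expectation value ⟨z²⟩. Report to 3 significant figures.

The expectation value is the |χ|²-weighted average of z^2: ∫ z^2|χ|² dz.
The ratio of the moment integral to the normalization integral gives ⟨z²⟩ = 3·a^2/11.
With a = 8.77, ⟨z^2⟩ = 20.98.

⟨z^2⟩ ≈ 21.0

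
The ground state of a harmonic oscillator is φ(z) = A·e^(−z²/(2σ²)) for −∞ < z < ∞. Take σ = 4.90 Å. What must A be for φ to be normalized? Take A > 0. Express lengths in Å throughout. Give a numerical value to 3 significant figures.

A ≈ 0.339 Å^(-1/2)

Normalization requires ∫|φ|² dz = 1, integrated from −∞ to ∞.
∫|φ|² dz = A²·(√(π)·σ).
Hence A² = 1/[√(π)·σ].
Plugging in σ = 4.90 yields A = 0.3393.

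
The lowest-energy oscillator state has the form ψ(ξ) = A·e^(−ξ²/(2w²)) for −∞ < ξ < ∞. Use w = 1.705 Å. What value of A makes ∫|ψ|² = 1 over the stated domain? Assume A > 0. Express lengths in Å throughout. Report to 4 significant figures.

We need A² ∫|f|² dξ = 1, taking the integral from −∞ to ∞.
Differentiating ∫e^(−αξ²) dξ = √(π/α) under α to get the higher moments, carrying out the integral gives A² · √(π)·w.
So A² = (√(π)·w)^(−1).
Substituting w = 1.705 gives A² = 0.33090, so A = 0.57524.

A ≈ 0.5752 Å^(-1/2)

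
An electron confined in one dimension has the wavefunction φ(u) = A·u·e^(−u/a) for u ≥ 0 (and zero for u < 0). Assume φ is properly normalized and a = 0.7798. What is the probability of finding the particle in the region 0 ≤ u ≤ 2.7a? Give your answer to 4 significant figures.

P ≈ 0.9052

|φ|² is the probability density, so P = ∫_{0}^{2.7a} |φ|² du.
Since A² = 1/(a^3/4), this is the region integral divided by the full normalization integral.
In terms of t = u/a (A² and the length scale cancel between numerator and denominator), P = [∫_{0}^{2.7} t^2·e^(-2·t) dt] / [∫_{0}^{∞} t^2·e^(-2·t) dt].
Using ∫ t^2·e^(-2·t) dt = -(2·t^2 + 2·t + 1)·e^(-2·t)/4, the numerator is 1/4 - 1049·e^(-27/5)/200 and the denominator is 1/4.
Taking the ratio, P = 0.90524.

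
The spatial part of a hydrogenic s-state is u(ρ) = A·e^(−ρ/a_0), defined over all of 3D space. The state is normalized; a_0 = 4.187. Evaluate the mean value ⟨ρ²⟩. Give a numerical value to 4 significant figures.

The expectation value is the |u|²-weighted average of ρ^2: ∫ ρ^2|u|² 4πρ² dρ.
Using ∫₀^∞ ρⁿ e^(−αρ) dρ = n!/αⁿ⁺¹, evaluating both integrals, ⟨ρ²⟩ = 3·a_0^2.
With a_0 = 4.187, ⟨ρ^2⟩ = 52.593.

⟨ρ^2⟩ ≈ 52.59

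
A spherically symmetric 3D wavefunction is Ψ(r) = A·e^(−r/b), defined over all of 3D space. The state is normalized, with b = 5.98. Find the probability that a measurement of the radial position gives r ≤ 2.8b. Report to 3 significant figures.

With dV = 4πr²dr, the probability is ∫|Ψ|² dV over r ≤ 2.8b.
A² is fixed by ∫₀^∞ 4πr²|Ψ|² dr = 1, i.e. A² = (π·b^3)^(−1).
Let u = r/b; then A², 4π and the length scale all cancel, so P = ∫_{0}^{2.8} u^2·e^(-2·u) du ÷ ∫_{0}^{∞} u^2·e^(-2·u) du.
An antiderivative of u^2·e^(-2·u) is -(2·u^2 + 2·u + 1)·e^(-2·u)/4; evaluating from 0 to 2.8 gives 1/4 - 557·e^(-28/5)/100, while the full integral is 1/4.
Taking the ratio yields P = 0.9176.

P ≈ 0.918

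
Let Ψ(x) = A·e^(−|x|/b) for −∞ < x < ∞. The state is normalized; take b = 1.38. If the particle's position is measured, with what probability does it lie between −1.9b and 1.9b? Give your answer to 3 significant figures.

P = ∫_{−1.9b}^{1.9b} |Ψ(x)|² dx.
The normalization integral ∫|Ψ|²dx over the whole domain equals b·A², and A² cancels in the ratio.
Both integrals are even about x = 0, so only the x ≥ 0 halves are needed (the factors of 2 cancel). Substituting u = x/b, A² and the length scale cancel in the ratio: P = ∫_{0}^{1.9} e^(-2·u) du / ∫_{0}^{∞} e^(-2·u) du.
An antiderivative of e^(-2·u) is -e^(-2·u)/2; evaluating from 0 to 1.9 gives 1/2 - e^(-19/5)/2, while the full integral is 1/2.
Taking the ratio, P = 0.9776.

P ≈ 0.978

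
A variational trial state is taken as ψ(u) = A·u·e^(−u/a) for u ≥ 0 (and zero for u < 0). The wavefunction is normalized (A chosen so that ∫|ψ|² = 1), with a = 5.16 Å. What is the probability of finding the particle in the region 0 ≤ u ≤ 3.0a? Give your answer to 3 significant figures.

P = ∫_{0}^{3.0a} |ψ(u)|² du.
Since A² = 1/(a^3/4), this is the region integral divided by the full normalization integral.
Substituting t = u/a, A² and the length scale cancel in the ratio: P = ∫_{0}^{3.0} t^2·e^(-2·t) dt / ∫_{0}^{∞} t^2·e^(-2·t) dt.
With ∫ t^2·e^(-2·t) dt = -(2·t^2 + 2·t + 1)·e^(-2·t)/4 + C, the region integral is 1/4 - 25·e^(-6)/4 and the full one is 1/4.
The result is P = 0.9380.

P ≈ 0.938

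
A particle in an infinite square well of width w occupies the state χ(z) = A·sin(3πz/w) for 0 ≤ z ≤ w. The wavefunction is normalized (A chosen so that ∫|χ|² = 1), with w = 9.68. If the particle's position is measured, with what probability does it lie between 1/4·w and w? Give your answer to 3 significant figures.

P = ∫_{1/4·w}^{w} |χ(z)|² dz.
With A² fixed by ∫|χ|² = 1, i.e. A² = (w/2)^(−1), substitute and integrate.
In terms of u = z/w (A² and the length scale cancel between numerator and denominator), P = [∫_{1/4}^{1} sin(3·π·u)^2 du] / [∫_{0}^{1} sin(3·π·u)^2 du].
An antiderivative of sin(3·π·u)^2 is u/2 - sin(6·π·u)/(12·π); evaluating from 1/4 to 1 gives 3/8 - 1/(12·π), while the full integral is 1/2.
Evaluating gives P = (-2 + 9·π)/(12·π).

P ≈ 0.697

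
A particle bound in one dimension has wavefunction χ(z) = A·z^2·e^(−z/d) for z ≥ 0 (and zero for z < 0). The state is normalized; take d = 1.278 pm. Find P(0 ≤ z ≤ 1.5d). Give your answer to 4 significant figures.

P ≈ 0.1847

|χ|² is the probability density, so P = ∫_{0}^{1.5d} |χ|² dz.
With A² fixed by ∫|χ|² = 1, i.e. A² = (3·d^5/4)^(−1), substitute and integrate.
In terms of u = z/d (A² and the length scale cancel between numerator and denominator), P = [∫_{0}^{1.5} u^4·e^(-2·u) du] / [∫_{0}^{∞} u^4·e^(-2·u) du].
An antiderivative of u^4·e^(-2·u) is -(u^4/2 + u^3 + 3·u^2/2 + 3·u/2 + 3/4)·e^(-2·u); evaluating from 0 to 1.5 gives 3/4 - 393·e^(-3)/32, while the full integral is 3/4.
This works out to P = 0.18474.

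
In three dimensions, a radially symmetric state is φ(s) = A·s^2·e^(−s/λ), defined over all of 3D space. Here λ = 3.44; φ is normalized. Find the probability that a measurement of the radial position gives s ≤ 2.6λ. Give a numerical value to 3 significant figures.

P ≈ 0.268

With dV = 4πs²ds, the probability is ∫|φ|² dV over s ≤ 2.6λ.
Normalization gives A² = 1/(45·π·λ^7/2).
Substituting u = s/λ, A², 4π and the length scale all cancel in the ratio: P = ∫_{0}^{2.6} u^6·e^(-2·u) du / ∫_{0}^{∞} u^6·e^(-2·u) du.
An antiderivative of u^6·e^(-2·u) is -(4·u^6 + 12·u^5 + 30·u^4 + 60·u^3 + 90·u^2 + 90·u + 45)·e^(-2·u)/8; evaluating from 0 to 2.6 gives ≈ 1.5053, while the full integral is 45/8.
This evaluates to P = 0.2676.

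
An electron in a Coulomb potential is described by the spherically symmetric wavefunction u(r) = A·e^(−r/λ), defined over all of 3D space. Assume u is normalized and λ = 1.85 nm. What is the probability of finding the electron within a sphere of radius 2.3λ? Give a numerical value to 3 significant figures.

P = ∫ |u|² 4πr² dr over r ≤ 2.3λ.
The full normalization integral is A²·[π·λ^3] = 1, fixing A².
Let t = r/λ; then A², 4π and the length scale all cancel, so P = ∫_{0}^{2.3} t^2·e^(-2·t) dt ÷ ∫_{0}^{∞} t^2·e^(-2·t) dt.
An antiderivative of t^2·e^(-2·t) is -(2·t^2 + 2·t + 1)·e^(-2·t)/4; evaluating from 0 to 2.3 gives 1/4 - 809·e^(-23/5)/200, while the full integral is 1/4.
The region integral divided by the full integral gives P = 0.8374.

P ≈ 0.837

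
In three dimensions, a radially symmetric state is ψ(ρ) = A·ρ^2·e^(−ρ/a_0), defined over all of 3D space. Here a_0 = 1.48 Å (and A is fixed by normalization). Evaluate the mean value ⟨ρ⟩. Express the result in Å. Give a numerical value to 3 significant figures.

⟨ρ⟩ ≈ 5.18 Å

⟨ρ⟩ = ∫ ρ |ψ|² 4πρ² dρ over the full domain.
With ∫₀^∞ ρ^7 e^(−αρ) dρ = 7!/α^8, the ratio of the moment integral to the normalization integral gives ⟨ρ⟩ = 7·a_0/2.
Putting a_0 = 1.48 gives 5.180.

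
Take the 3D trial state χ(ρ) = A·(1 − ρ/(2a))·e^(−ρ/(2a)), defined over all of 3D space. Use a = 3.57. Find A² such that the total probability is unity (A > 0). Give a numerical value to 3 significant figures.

We need A² ∫|f|² 4πρ² dρ = 1, taking the integral from 0 to ∞.
The angular integral contributes 4π, leaving ∫₀^∞ ρ²|χ|² dρ.
The integral (without the A² prefactor) comes out to 8·π·a^3.
Substituting a = 3.57 gives A² = 0.0008745, so A = 0.02957.

A^2 ≈ 0.000874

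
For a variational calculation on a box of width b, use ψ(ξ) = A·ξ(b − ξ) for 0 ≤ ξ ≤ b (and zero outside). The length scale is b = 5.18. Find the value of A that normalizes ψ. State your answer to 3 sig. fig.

Normalization requires ∫|ψ|² dξ = 1, integrated from 0 to b.
Carrying out the integral gives A² · b^5/30.
So A² = (b^5/30)^(−1).
Plugging in b = 5.18 yields A = 0.08969.

A ≈ 0.0897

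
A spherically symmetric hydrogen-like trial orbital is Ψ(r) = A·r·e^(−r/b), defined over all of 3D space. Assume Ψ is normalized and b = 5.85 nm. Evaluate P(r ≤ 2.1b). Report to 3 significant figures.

P ≈ 0.410

Integrate the radial probability density 4πr²|Ψ|² over r ≤ 2.1b.
Normalization gives A² = 1/(3·π·b^5).
Let u = r/b; then A², 4π and the length scale all cancel, so P = ∫_{0}^{2.1} u^4·e^(-2·u) du ÷ ∫_{0}^{∞} u^4·e^(-2·u) du.
Using ∫ u^4·e^(-2·u) du = -(u^4/2 + u^3 + 3·u^2/2 + 3·u/2 + 3/4)·e^(-2·u), the numerator is ≈ 0.30763 and the denominator is 3/4.
Taking the ratio yields P = 0.4102.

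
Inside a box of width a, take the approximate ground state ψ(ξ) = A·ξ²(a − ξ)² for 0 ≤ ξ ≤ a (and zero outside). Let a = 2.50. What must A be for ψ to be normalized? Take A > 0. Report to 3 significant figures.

A ≈ 0.406

Normalization requires ∫|ψ|² dξ = 1, integrated from 0 to a.
Expanding the polynomial and integrating term by term, ∫|ψ|² dξ = A²·(a^9/630).
Substituting a = 2.50 gives A² = 0.1652, so A = 0.4064.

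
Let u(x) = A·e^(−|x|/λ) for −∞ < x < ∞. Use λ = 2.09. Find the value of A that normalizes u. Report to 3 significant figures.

We need A² ∫|f|² dx = 1, taking the integral from −∞ to ∞.
Carrying out the integral gives A² · λ.
Hence A² = 1/[λ].
Substituting λ = 2.09 gives A² = 0.4785, so A = 0.6917.

A ≈ 0.692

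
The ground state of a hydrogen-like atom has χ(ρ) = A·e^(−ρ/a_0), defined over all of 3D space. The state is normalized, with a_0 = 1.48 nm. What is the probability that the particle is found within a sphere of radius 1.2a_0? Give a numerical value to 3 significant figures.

Integrate the radial probability density 4πρ²|χ|² over ρ ≤ 1.2a_0.
The full normalization integral is A²·[π·a_0^3] = 1, fixing A².
Substituting u = ρ/a_0, A², 4π and the length scale all cancel in the ratio: P = ∫_{0}^{1.2} u^2·e^(-2·u) du / ∫_{0}^{∞} u^2·e^(-2·u) du.
With ∫ u^2·e^(-2·u) du = -(2·u^2 + 2·u + 1)·e^(-2·u)/4 + C, the region integral is 1/4 - 157·e^(-12/5)/100 and the full one is 1/4.
This evaluates to P = 0.4303.

P ≈ 0.430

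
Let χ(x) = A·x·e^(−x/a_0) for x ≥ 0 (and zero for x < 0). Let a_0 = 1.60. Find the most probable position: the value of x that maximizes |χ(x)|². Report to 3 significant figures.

Differentiate |χ(x)|² with respect to x and set to zero.
Solving yields x = a_0.
With a_0 = 1.60, the most probable position is 1.600.

x ≈ 1.60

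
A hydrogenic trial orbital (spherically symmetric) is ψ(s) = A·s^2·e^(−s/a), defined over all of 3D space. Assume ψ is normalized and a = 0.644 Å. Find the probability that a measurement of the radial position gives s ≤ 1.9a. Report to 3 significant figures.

P ≈ 0.0909

P = ∫ |ψ|² 4πs² ds over s ≤ 1.9a.
A² is fixed by ∫₀^∞ 4πs²|ψ|² ds = 1, i.e. A² = (45·π·a^7/2)^(−1).
Substituting u = s/a, A², 4π and the length scale all cancel in the ratio: P = ∫_{0}^{1.9} u^6·e^(-2·u) du / ∫_{0}^{∞} u^6·e^(-2·u) du.
Using ∫ u^6·e^(-2·u) du = -(4·u^6 + 12·u^5 + 30·u^4 + 60·u^3 + 90·u^2 + 90·u + 45)·e^(-2·u)/8, the numerator is ≈ 0.51127 and the denominator is 45/8.
This evaluates to P = 0.09089.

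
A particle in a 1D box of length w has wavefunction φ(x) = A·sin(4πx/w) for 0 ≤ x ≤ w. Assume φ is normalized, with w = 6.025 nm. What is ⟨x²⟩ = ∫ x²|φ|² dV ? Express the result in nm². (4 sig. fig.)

⟨x^2⟩ ≈ 11.99 nm^2

By definition ⟨x²⟩ = ∫ x^2 |φ(x)|² dx.
The ratio of the moment integral to the normalization integral gives ⟨x²⟩ = -w^2/(32·π^2) + w^2/3.
Putting w = 6.025 gives 11.985.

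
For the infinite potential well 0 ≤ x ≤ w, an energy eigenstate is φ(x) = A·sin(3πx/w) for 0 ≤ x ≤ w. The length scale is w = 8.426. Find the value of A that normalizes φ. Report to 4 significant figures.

Require ∫ |φ|² dx = 1 over the whole domain.
∫|φ|² dx = A²·(w/2).
Setting this equal to 1 gives A² = 1/(w/2).
Substituting w = 8.426 gives A² = 0.23736, so A = 0.48720.

A ≈ 0.4872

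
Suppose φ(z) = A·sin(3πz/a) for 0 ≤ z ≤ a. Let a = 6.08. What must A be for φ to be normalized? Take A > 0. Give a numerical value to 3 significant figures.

A ≈ 0.574

Require ∫ |φ|² dz = 1 over the whole domain.
Using sin²θ = (1 − cos 2θ)/2, with φ = A·sin(3πz/a), the integral evaluates to A²·[a/2].
Plugging in a = 6.08 yields A = 0.5735.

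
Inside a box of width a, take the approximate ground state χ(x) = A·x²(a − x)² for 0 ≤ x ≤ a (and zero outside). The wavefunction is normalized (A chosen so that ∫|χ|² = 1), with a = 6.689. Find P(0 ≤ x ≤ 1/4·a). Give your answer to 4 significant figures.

The probability is P = ∫ |χ|² dx over [0, 1/4·a].
The normalization integral ∫|χ|²dx over the whole domain equals a^9/630·A², and A² cancels in the ratio.
Let u = x/a; then A² and the length scale cancel, so P = ∫_{0}^{1/4} u^4·(1 - u)^4 du ÷ ∫_{0}^{1} u^4·(1 - u)^4 du.
With ∫ u^4·(1 - u)^4 du = u^5·(70·u^4 - 315·u^3 + 540·u^2 - 420·u + 126)/630 + C, the region integral is ≈ 0.0000776624 and the full one is 1/630.
The result is P = 0.048927.

P ≈ 0.04893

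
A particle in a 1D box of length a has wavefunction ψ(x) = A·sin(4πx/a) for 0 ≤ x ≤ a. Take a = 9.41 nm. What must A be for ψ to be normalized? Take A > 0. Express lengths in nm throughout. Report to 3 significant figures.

A ≈ 0.461 nm^(-1/2)

We need A² ∫|f|² dx = 1, taking the integral from 0 to a.
Carrying out the integral gives A² · a/2.
Hence A² = 1/[a/2].
Substituting a = 9.41 gives A² = 0.2125, so A = 0.4610.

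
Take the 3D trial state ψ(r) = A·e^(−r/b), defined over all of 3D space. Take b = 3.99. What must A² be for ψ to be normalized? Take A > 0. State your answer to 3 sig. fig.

Require ∫ |ψ|² 4πr² dr = 1 over the whole domain.
In 3D with spherical symmetry the volume element is 4πr² dr.
∫|ψ|² 4πr² dr = A²·(π·b^3).
Setting this equal to 1 gives A² = 1/(π·b^3).
Plugging in b = 3.99 yields A = 0.07079.

A^2 ≈ 0.00501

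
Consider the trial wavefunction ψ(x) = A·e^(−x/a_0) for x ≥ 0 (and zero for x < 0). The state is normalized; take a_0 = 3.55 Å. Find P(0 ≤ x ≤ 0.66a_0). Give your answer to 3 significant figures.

P ≈ 0.733

|ψ|² is the probability density, so P = ∫_{0}^{0.66a_0} |ψ|² dx.
Since A² = 1/(a_0/2), this is the region integral divided by the full normalization integral.
Substituting u = x/a_0, A² and the length scale cancel in the ratio: P = ∫_{0}^{0.66} e^(-2·u) du / ∫_{0}^{∞} e^(-2·u) du.
With ∫ e^(-2·u) du = -e^(-2·u)/2 + C, the region integral is 1/2 - e^(-33/25)/2 and the full one is 1/2.
The result is P = 0.7329.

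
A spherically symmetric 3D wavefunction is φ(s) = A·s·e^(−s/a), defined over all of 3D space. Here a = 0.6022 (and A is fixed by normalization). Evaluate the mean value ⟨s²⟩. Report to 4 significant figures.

⟨s²⟩ = ∫ s^2 |φ|² 4πs² ds over the full domain.
Using ∫₀^∞ sⁿ e^(−αs) ds = n!/αⁿ⁺¹, evaluating both integrals, ⟨s²⟩ = 15·a^2/2.
With a = 0.6022, ⟨s^2⟩ = 2.7198.

⟨s^2⟩ ≈ 2.720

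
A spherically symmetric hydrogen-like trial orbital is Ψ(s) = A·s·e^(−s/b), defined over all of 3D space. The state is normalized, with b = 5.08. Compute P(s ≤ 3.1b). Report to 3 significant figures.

With dV = 4πs²ds, the probability is ∫|Ψ|² dV over s ≤ 3.1b.
A² is fixed by ∫₀^∞ 4πs²|Ψ|² ds = 1, i.e. A² = (3·π·b^5)^(−1).
Substituting u = s/b, A², 4π and the length scale all cancel in the ratio: P = ∫_{0}^{3.1} u^4·e^(-2·u) du / ∫_{0}^{∞} u^4·e^(-2·u) du.
An antiderivative of u^4·e^(-2·u) is -(u^4/2 + u^3 + 3·u^2/2 + 3·u/2 + 3/4)·e^(-2·u); evaluating from 0 to 3.1 gives ≈ 0.55562, while the full integral is 3/4.
This evaluates to P = 0.7408.

P ≈ 0.741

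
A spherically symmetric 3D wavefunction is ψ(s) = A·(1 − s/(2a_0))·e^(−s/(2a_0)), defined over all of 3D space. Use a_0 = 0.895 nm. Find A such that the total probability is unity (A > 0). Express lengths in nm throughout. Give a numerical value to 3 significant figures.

We need A² ∫|f|² 4πs² ds = 1, taking the integral from 0 to ∞.
Carrying out the integral gives A² · 8·π·a_0^3.
With a_0 = 0.895: A² = 0.05550 and A = 0.2356.

A ≈ 0.236 nm^(-3/2)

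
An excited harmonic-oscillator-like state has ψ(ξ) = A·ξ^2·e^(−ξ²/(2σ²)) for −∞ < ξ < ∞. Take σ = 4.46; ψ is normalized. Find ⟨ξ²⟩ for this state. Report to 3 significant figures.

⟨ξ^2⟩ ≈ 49.7

By definition ⟨ξ²⟩ = ∫ ξ^2 |ψ(ξ)|² dξ.
Differentiating ∫e^(−αξ²) dξ = √(π/α) under α to get the higher moments, the ratio of the moment integral to the normalization integral gives ⟨ξ²⟩ = 5·σ^2/2.
With σ = 4.46, ⟨ξ^2⟩ = 49.73.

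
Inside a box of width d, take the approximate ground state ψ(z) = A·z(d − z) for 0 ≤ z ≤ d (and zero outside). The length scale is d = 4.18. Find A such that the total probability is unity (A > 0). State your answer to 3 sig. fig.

Normalization requires ∫|ψ|² dz = 1, integrated from 0 to d.
Expanding the polynomial and integrating term by term, ∫|ψ|² dz = A²·(d^5/30).
Hence A² = 1/[d^5/30].
With d = 4.18: A² = 0.02351 and A = 0.1533.

A ≈ 0.153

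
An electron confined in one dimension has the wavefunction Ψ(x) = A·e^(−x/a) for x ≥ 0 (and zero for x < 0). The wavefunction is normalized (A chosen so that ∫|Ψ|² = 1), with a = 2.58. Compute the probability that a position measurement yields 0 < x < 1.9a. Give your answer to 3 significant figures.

P ≈ 0.978

P = ∫_{0}^{1.9a} |Ψ(x)|² dx.
The normalization integral ∫|Ψ|²dx over the whole domain equals a/2·A², and A² cancels in the ratio.
Substituting u = x/a, A² and the length scale cancel in the ratio: P = ∫_{0}^{1.9} e^(-2·u) du / ∫_{0}^{∞} e^(-2·u) du.
With ∫ e^(-2·u) du = -e^(-2·u)/2 + C, the region integral is 1/2 - e^(-19/5)/2 and the full one is 1/2.
Taking the ratio, P = 0.9776.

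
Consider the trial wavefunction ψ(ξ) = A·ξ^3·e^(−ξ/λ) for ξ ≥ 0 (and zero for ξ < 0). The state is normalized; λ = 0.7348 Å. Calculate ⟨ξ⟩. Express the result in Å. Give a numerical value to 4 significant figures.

⟨ξ⟩ ≈ 2.572 Å

By definition ⟨ξ⟩ = ∫ ξ |ψ(ξ)|² dξ.
With ∫₀^∞ ξ^7 e^(−αξ) dξ = 7!/α^8, since the A² factors cancel between numerator and denominator, ⟨ξ⟩ = 7·λ/2.
Putting λ = 0.7348 gives 2.5718.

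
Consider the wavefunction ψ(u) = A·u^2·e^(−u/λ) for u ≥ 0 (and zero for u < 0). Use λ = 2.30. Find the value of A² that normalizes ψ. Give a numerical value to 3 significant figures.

The normalization condition is ∫|ψ|² du = 1 from 0 to ∞.
The integral (without the A² prefactor) comes out to 3·λ^5/4.
Substituting λ = 2.30 gives A² = 0.02072, so A = 0.1439.

A^2 ≈ 0.0207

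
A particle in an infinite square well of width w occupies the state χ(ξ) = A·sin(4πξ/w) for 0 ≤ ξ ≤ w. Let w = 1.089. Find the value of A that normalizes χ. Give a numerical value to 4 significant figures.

We need A² ∫|f|² dξ = 1, taking the integral from 0 to w.
Using sin²θ = (1 − cos 2θ)/2, the integral (without the A² prefactor) comes out to w/2.
Hence A² = 1/[w/2].
Plugging in w = 1.089 yields A = 1.3552.

A ≈ 1.355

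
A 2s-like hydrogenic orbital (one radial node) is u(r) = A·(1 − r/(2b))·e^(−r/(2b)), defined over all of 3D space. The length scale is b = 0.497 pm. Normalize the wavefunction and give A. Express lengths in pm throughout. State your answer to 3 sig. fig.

The normalization condition is ∫|u|² 4πr² dr = 1 from 0 to ∞.
(Spherical symmetry: dV = 4πr² dr.)
Recall ∫₀^∞ r^m e^(−r/β) dr = m!·β^(m+1), with u = A·(1 − r/(2b))·e^(−r/(2b)), the integral evaluates to A²·[8·π·b^3].
Hence A² = 1/[8·π·b^3].
Plugging in b = 0.497 yields A = 0.5693.

A ≈ 0.569 pm^(-3/2)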